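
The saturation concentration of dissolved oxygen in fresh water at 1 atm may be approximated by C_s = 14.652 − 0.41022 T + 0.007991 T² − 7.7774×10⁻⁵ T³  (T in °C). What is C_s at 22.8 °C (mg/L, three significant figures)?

C_s ≈ 8.53 mg/L

C_s = 14.652 − 0.41022×22.8 + 0.007991×22.8² − 7.7774×10⁻⁵×22.8³ = 8.531 mg/L.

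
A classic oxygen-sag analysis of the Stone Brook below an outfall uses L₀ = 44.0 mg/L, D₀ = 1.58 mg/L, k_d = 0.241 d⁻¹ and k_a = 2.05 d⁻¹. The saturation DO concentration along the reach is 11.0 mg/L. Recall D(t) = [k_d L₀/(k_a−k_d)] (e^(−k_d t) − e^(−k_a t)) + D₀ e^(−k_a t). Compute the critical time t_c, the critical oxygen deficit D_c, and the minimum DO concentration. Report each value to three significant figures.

t_c ≈ 1.01 d; D_c ≈ 4.06 mg/L; min DO ≈ 6.94 mg/L

With k_a/k_d = 8.506 and 1 − D₀(k_a−k_d)/(k_d L₀) = 0.7305,
t_c = ln(8.506 × 0.7305) / (2.05 − 0.241) = ln(6.213) / 1.809 = 1.827/1.809 = 1.010 d.
D_c = (k_d/k_a) L₀ e^(−k_d t_c) = (0.241/2.05) × 44.0 × e^(−0.241×1.010) = 0.1176 × 44.0 × 0.7840 = 4.055 mg/L.
Minimum DO = C_s − D_c = 11.0 − 4.055 = 6.945 mg/L.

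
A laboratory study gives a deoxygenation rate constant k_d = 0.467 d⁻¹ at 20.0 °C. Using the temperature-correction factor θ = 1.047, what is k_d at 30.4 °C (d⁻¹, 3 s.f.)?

k_d(T₂) = k_d(T₁) · θ^(T₂−T₁) = 0.467 × 1.047^(30.4−20.0)
= 0.467 × 1.047^10.4 = 0.467 × 1.612 = 0.7529 d⁻¹.

k_d ≈ 0.753 d⁻¹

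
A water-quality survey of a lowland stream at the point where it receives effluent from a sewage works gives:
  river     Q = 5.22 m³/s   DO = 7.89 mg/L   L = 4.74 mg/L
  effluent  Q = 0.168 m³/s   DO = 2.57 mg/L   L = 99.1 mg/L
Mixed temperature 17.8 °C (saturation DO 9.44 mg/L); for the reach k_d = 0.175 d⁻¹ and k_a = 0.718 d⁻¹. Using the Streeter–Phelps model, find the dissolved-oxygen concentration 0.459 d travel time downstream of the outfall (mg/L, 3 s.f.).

Mixed DO = (5.22×7.89 + 0.168×2.57)/(5.22+0.168) = 41.62/5.388 = 7.724 mg/L.
Mixed L₀ = (5.22×4.74 + 0.168×99.1)/(5.388) = 41.39/5.388 = 7.682 mg/L.
Initial deficit D₀ = C_s − DO₀ = 9.44 − 7.724 = 1.716 mg/L.
D(0.459) = [0.175×7.682/(0.718−0.175)](e^(−0.175×0.459) − e^(−0.718×0.459)) + 1.716 e^(−0.718×0.459)
= 2.476 × (0.9228 − 0.7192) + 1.716 × 0.7192 = 1.738 mg/L.
DO = 9.44 − 1.738 = 7.702 mg/L.

DO ≈ 7.70 mg/L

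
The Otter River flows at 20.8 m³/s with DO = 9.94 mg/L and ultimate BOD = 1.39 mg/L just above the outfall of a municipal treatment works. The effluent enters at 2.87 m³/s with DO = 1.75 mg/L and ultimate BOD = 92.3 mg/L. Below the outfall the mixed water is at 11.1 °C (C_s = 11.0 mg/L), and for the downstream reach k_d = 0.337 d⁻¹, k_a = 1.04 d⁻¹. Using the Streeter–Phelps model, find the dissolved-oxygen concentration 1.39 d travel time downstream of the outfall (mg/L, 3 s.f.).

DO ≈ 8.19 mg/L

Mixed DO = (20.8×9.94 + 2.87×1.75)/(20.8+2.87) = 211.8/23.67 = 8.947 mg/L.
Mixed L₀ = (20.8×1.39 + 2.87×92.3)/(23.67) = 293.8/23.67 = 12.41 mg/L.
Initial deficit D₀ = C_s − DO₀ = 11.0 − 8.947 = 2.053 mg/L.
D(1.39) = [0.337×12.41/(1.04−0.337)](e^(−0.337×1.39) − e^(−1.04×1.39)) + 2.053 e^(−1.04×1.39)
= 5.950 × (0.6260 − 0.2356) + 2.053 × 0.2356 = 2.807 mg/L.
DO = 11.0 − 2.807 = 8.193 mg/L.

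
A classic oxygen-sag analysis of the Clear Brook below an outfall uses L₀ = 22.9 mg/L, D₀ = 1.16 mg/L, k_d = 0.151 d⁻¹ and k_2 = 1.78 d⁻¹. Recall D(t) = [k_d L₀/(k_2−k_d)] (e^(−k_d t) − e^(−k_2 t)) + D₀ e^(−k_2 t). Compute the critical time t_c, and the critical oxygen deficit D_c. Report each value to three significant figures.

t_c ≈ 1.03 d; D_c ≈ 1.66 mg/L

t_c = [1/(k_2−k_d)] ln[(k_2/k_d)(1 − D₀(k_2−k_d)/(k_d L₀))]
= [1/(1.78−0.151)] ln[(1.78/0.151)(1 − 1.16×1.629/(0.151×22.9))]
= (1/1.629) ln[11.79 × 0.4535] = 0.6139 × ln(5.346) = 0.6139 × 1.676 = 1.029 d.
D_c = (k_d/k_2) L₀ e^(−k_d t_c) = (0.151/1.78) × 22.9 × e^(−0.151×1.029) = 0.08483 × 22.9 × 0.8561 = 1.663 mg/L.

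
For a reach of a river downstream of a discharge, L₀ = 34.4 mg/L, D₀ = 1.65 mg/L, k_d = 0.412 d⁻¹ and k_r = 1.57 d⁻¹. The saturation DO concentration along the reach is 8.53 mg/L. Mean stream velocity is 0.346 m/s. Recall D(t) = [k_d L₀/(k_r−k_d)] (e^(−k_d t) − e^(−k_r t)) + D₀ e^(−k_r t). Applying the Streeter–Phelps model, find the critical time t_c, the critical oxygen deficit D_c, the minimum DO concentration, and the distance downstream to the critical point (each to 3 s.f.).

At the critical point dD/dt = 0, so k_d L₀ e^(−k_d t) = k_r D. Substituting D(t) from the Streeter–Phelps equation and solving for t gives
t_c = ln[(k_r/k_d)(1 − D₀(k_r−k_d)/(k_d L₀))] / (k_r−k_d).
Here k_r−k_d = 1.158 d⁻¹ and 1 − D₀(k_r−k_d)/(k_d L₀) = 1 − 1.65×1.158/(0.412×34.4) = 0.8652, so
t_c = ln(3.811 × 0.8652) / 1.158 = 1.193 / 1.158 = 1.030 d.
D_c = (k_d/k_r) L₀ e^(−k_d t_c) = (0.412/1.57) × 34.4 × e^(−0.412×1.030) = 0.2624 × 34.4 × 0.6541 = 5.905 mg/L.
Minimum DO = C_s − D_c = 8.53 − 5.905 = 2.625 mg/L.
x_c = v t_c = 0.346 m/s × 1.030 d × 86400 s/d = 30800 m ≈ 30.8 km.

t_c ≈ 1.03 d; D_c ≈ 5.90 mg/L; min DO ≈ 2.63 mg/L; x_c ≈ 30.8 km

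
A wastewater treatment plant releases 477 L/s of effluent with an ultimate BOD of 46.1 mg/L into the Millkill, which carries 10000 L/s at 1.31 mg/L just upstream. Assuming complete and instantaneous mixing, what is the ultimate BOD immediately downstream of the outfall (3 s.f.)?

3.35 mg/L

Flow-weighted mixing: C = (Q_r C_r + Q_w C_w)/(Q_r + Q_w)
= (10000×1.31 + 477×46.1)/(10000 + 477) = 35090/10480 = 3.349 mg/L.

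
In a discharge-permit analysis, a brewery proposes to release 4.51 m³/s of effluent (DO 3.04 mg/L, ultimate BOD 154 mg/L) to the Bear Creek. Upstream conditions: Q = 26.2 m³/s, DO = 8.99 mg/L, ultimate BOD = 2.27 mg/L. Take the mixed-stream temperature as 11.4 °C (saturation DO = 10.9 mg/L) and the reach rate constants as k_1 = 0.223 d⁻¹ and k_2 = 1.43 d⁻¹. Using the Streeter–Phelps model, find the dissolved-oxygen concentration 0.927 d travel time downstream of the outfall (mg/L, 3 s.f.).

Mixed DO = (26.2×8.99 + 4.51×3.04)/(26.2+4.51) = 249.2/30.71 = 8.116 mg/L.
Mixed L₀ = (26.2×2.27 + 4.51×154)/(30.71) = 754.0/30.71 = 24.55 mg/L.
Initial deficit D₀ = C_s − DO₀ = 10.9 − 8.116 = 2.784 mg/L.
D(0.927) = [0.223×24.55/(1.43−0.223)](e^(−0.223×0.927) − e^(−1.43×0.927)) + 2.784 e^(−1.43×0.927)
= 4.536 × (0.8132 − 0.2656) + 2.784 × 0.2656 = 3.224 mg/L.
DO = 10.9 − 3.224 = 7.676 mg/L.

DO ≈ 7.68 mg/L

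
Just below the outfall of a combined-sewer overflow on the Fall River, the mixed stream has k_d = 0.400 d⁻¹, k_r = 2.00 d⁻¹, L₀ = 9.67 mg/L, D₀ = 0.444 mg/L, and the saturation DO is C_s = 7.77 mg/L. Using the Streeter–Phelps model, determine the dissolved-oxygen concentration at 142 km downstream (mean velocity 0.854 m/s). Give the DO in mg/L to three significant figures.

Travel time t = x/v = 142 km / (0.854 m/s) = 142000 m / 0.854 m/s = 166300 s = 1.924 d.
k_d L₀/(k_r−k_d) = 0.400×9.67/(2.00−0.400) = 3.868/1.600 = 2.417 mg/L.
e^(−k_d t) = e^(−0.400×1.924) = 0.4631; e^(−k_r t) = e^(−2.00×1.924) = 0.02130.
D = 2.417 × (0.4631 − 0.02130) + 0.444 × 0.02130 = 1.068 + 0.009458 = 1.078 mg/L.
DO = C_s − D = 7.77 − 1.078 = 6.692 mg/L.

DO ≈ 6.69 mg/L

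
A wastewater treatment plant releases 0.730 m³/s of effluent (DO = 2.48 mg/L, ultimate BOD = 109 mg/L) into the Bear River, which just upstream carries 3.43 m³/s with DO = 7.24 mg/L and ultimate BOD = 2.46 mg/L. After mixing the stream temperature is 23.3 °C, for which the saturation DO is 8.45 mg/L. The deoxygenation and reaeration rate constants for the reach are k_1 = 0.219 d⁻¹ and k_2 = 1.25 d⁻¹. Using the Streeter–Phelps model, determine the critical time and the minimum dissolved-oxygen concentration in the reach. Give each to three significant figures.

t_c ≈ 1.10 d; minimum DO ≈ 5.54 mg/L

Mixed DO = (3.43×7.24 + 0.730×2.48)/(3.43+0.730) = 26.64/4.160 = 6.405 mg/L.
Mixed L₀ = (3.43×2.46 + 0.730×109)/(4.160) = 88.01/4.160 = 21.16 mg/L.
Initial deficit D₀ = C_s − DO₀ = 8.45 − 6.405 = 2.045 mg/L.
t_c = (1/1.031) ln[(1.25/0.219)(1 − 2.045×1.031/(0.219×21.16))] = 0.9699 × ln(3.110) = 1.100 d.
D_c = (0.219/1.25) × 21.16 × e^(−0.219×1.100) = 0.1752 × 21.16 × 0.7858 = 2.913 mg/L.
Minimum DO = 8.45 − 2.913 = 5.537 mg/L.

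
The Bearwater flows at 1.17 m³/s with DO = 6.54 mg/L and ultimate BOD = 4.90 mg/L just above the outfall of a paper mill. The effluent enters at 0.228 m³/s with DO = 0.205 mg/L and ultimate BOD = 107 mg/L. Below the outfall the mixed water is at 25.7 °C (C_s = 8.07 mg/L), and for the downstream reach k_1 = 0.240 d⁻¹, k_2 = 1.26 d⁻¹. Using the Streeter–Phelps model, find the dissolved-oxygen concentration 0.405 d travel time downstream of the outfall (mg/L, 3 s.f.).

Mixed DO = (1.17×6.54 + 0.228×0.205)/(1.17+0.228) = 7.699/1.398 = 5.507 mg/L.
Mixed L₀ = (1.17×4.90 + 0.228×107)/(1.398) = 30.13/1.398 = 21.55 mg/L.
Initial deficit D₀ = C_s − DO₀ = 8.07 − 5.507 = 2.563 mg/L.
D(0.405) = [0.240×21.55/(1.26−0.240)](e^(−0.240×0.405) − e^(−1.26×0.405)) + 2.563 e^(−1.26×0.405)
= 5.071 × (0.9074 − 0.6003) + 2.563 × 0.6003 = 3.096 mg/L.
DO = 8.07 − 3.096 = 4.974 mg/L.

DO ≈ 4.97 mg/L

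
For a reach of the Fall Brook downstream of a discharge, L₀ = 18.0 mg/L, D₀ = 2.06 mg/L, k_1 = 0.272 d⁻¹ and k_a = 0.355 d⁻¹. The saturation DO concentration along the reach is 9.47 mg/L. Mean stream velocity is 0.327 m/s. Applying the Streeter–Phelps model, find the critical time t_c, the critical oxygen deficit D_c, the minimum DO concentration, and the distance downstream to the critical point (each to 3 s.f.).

t_c ≈ 2.78 d; D_c ≈ 6.47 mg/L; min DO ≈ 3.00 mg/L; x_c ≈ 78.6 km

At the critical point dD/dt = 0, so k_1 L₀ e^(−k_1 t) = k_a D. Substituting D(t) from the Streeter–Phelps equation and solving for t gives
t_c = ln[(k_a/k_1)(1 − D₀(k_a−k_1)/(k_1 L₀))] / (k_a−k_1).
Here k_a−k_1 = 0.08300 d⁻¹ and 1 − D₀(k_a−k_1)/(k_1 L₀) = 1 − 2.06×0.08300/(0.272×18.0) = 0.9651, so
t_c = ln(1.305 × 0.9651) / 0.08300 = 0.2308 / 0.08300 = 2.780 d.
D_c = (k_1/k_a) L₀ e^(−k_1 t_c) = (0.272/0.355) × 18.0 × e^(−0.272×2.780) = 0.7662 × 18.0 × 0.4694 = 6.474 mg/L.
Minimum DO = C_s − D_c = 9.47 − 6.474 = 2.996 mg/L.
x_c = v t_c = 0.327 m/s × 2.780 d × 86400 s/d = 78550 m ≈ 78.6 km.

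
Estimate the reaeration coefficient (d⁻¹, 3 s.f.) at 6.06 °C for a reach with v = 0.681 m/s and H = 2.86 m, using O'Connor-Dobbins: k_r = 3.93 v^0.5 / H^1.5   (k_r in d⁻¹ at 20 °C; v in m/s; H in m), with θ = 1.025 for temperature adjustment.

k_r(20) = 3.93 × 0.681^0.5 / 2.86^1.5 = 3.93 × 0.8252 / 4.837 = 0.6705 d⁻¹.
k_r(6.06) = 0.6705 × 1.025^(6.06−20) = 0.6705 × 0.7088 = 0.4753 d⁻¹.

k_r ≈ 0.475 d⁻¹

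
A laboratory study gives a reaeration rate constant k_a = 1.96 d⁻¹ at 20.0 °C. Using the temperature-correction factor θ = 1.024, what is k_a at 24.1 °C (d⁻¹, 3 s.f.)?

k_a ≈ 2.16 d⁻¹

k_a(T₂) = k_a(T₁) · θ^(T₂−T₁) = 1.96 × 1.024^(24.1−20.0)
= 1.96 × 1.024^4.10 = 1.96 × 1.102 = 2.160 d⁻¹.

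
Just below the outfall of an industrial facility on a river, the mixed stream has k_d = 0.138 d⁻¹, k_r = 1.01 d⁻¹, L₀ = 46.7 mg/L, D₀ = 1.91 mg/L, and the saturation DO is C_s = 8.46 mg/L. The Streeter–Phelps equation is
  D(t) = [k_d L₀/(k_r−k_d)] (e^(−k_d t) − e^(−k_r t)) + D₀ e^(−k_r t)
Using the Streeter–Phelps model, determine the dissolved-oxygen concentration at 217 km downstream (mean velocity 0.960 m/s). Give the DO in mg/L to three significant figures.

Travel time t = x/v = 217 km / (0.960 m/s) = 217000 m / 0.960 m/s = 226000 s = 2.616 d.
k_d L₀/(k_r−k_d) = 0.138×46.7/(1.01−0.138) = 6.445/0.8720 = 7.391 mg/L.
e^(−k_d t) = e^(−0.138×2.616) = 0.6970; e^(−k_r t) = e^(−1.01×2.616) = 0.07119.
D = 7.391 × (0.6970 − 0.07119) + 1.91 × 0.07119 = 4.625 + 0.1360 = 4.761 mg/L.
DO = C_s − D = 8.46 − 4.761 = 3.699 mg/L.

DO ≈ 3.70 mg/L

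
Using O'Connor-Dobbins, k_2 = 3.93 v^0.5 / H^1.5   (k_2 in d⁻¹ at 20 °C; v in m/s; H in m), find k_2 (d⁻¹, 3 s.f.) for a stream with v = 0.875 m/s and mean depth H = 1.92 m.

k_2 = 3.93 × 0.875^0.5 / 1.92^1.5 = 3.93 × 0.9354 / 2.660 = 1.382 d⁻¹.

k_2 ≈ 1.38 d⁻¹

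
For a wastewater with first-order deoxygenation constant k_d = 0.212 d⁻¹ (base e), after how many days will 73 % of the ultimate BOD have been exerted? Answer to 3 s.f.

y/L₀ = 1 − e^(−k_d t) = 0.73 ⇒ e^(−k_d t) = 0.270
t = −ln(0.270) / 0.212 = 1.309 / 0.212 = 6.176 d.

t ≈ 6.18 d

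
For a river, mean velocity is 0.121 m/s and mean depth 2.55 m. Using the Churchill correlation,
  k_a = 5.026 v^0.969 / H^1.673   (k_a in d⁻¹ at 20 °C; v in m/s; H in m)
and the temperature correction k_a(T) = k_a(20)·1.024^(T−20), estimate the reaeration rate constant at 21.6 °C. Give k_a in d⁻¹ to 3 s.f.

k_a(20) = 5.026 × 0.121^0.969 / 2.55^1.673 = 5.026 × 0.1292 / 4.788 = 0.1356 d⁻¹.
k_a(21.6) = 0.1356 × 1.024^(21.6−20) = 0.1356 × 1.039 = 0.1409 d⁻¹.

k_a ≈ 0.141 d⁻¹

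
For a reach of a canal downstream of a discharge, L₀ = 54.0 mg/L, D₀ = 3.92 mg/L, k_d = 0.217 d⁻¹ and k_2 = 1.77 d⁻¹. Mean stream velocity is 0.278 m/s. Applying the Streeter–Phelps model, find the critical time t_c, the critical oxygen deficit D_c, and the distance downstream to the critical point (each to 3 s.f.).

t_c ≈ 0.879 d; D_c ≈ 5.47 mg/L; x_c ≈ 21.1 km

t_c = [1/(k_2−k_d)] ln[(k_2/k_d)(1 − D₀(k_2−k_d)/(k_d L₀))]
= [1/(1.77−0.217)] ln[(1.77/0.217)(1 − 3.92×1.553/(0.217×54.0))]
= (1/1.553) ln[8.157 × 0.4805] = 0.6439 × ln(3.919) = 0.6439 × 1.366 = 0.8795 d.
D_c = (k_d/k_2) L₀ e^(−k_d t_c) = (0.217/1.77) × 54.0 × e^(−0.217×0.8795) = 0.1226 × 54.0 × 0.8263 = 5.470 mg/L.
x_c = v t_c = 0.278 m/s × 0.8795 d × 86400 s/d = 21120 m ≈ 21.1 km.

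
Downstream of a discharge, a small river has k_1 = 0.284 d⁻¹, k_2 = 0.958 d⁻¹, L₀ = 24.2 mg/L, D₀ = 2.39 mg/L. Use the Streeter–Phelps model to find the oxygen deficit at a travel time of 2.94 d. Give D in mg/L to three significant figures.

D ≈ 3.96 mg/L

k_1 L₀/(k_2−k_1) = 0.284×24.2/(0.958−0.284) = 6.873/0.6740 = 10.20 mg/L.
e^(−k_1 t) = e^(−0.284×2.940) = 0.4339; e^(−k_2 t) = e^(−0.958×2.940) = 0.05981.
D = 10.20 × (0.4339 − 0.05981) + 2.39 × 0.05981 = 3.814 + 0.1430 = 3.957 mg/L.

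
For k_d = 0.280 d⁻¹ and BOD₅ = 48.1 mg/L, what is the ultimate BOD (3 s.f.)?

BOD₅ = L₀(1 − e^(−5k_d)) ⇒ L₀ = BOD₅ / (1 − e^(−5×0.280))
= 48.1 / (1 − 0.2466) = 48.1 / 0.7534 = 63.84 mg/L.

L₀ ≈ 63.8 mg/L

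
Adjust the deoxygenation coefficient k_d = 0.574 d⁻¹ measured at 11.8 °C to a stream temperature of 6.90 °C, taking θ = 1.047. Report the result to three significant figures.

k_d ≈ 0.458 d⁻¹

k_d(T₂) = k_d(T₁) · θ^(T₂−T₁) = 0.574 × 1.047^(6.90−11.8)
= 0.574 × 1.047^-4.90 = 0.574 × 0.7985 = 0.4583 d⁻¹.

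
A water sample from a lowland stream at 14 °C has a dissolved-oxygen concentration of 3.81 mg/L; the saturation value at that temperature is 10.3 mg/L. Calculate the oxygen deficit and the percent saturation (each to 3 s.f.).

D ≈ 6.49 mg/L; 37.0 % saturation

D = C_s − C = 10.3 − 3.81 = 6.49 mg/L.
% saturation = 3.81/10.3 × 100 = 37.0 %.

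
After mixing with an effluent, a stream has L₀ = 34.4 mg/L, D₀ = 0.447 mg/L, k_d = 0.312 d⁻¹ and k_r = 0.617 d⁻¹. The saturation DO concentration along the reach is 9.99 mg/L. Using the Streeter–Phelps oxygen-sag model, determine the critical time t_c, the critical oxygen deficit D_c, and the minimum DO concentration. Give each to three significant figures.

t_c ≈ 2.19 d; D_c ≈ 8.77 mg/L; min DO ≈ 1.22 mg/L

With k_r/k_d = 1.978 and 1 − D₀(k_r−k_d)/(k_d L₀) = 0.9873,
t_c = ln(1.978 × 0.9873) / (0.617 − 0.312) = ln(1.952) / 0.3050 = 0.6691/0.3050 = 2.194 d.
L(t_c) = L₀ e^(−k_d t_c) = 34.4 × 0.5044 = 17.35 mg/L, and at the critical point k_r D_c = k_d L, so D_c = (0.312/0.617) × 17.35 = 8.774 mg/L.
Minimum DO = C_s − D_c = 9.99 − 8.774 = 1.216 mg/L.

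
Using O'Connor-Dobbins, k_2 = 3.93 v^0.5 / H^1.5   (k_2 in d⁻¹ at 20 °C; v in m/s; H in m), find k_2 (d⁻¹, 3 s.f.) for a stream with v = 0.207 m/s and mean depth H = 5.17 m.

k_2 ≈ 0.152 d⁻¹

k_2 = 3.93 × 0.207^0.5 / 5.17^1.5 = 3.93 × 0.4550 / 11.76 = 0.1521 d⁻¹.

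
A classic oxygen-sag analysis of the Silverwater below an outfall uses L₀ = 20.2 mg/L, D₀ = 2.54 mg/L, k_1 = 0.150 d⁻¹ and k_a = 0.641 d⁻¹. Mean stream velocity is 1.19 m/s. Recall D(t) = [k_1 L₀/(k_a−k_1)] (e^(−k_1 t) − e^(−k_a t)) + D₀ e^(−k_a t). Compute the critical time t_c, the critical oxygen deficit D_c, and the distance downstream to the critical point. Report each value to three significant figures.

t_c = [1/(k_a−k_1)] ln[(k_a/k_1)(1 − D₀(k_a−k_1)/(k_1 L₀))]
= [1/(0.641−0.150)] ln[(0.641/0.150)(1 − 2.54×0.4910/(0.150×20.2))]
= (1/0.4910) ln[4.273 × 0.5884] = 2.037 × ln(2.514) = 2.037 × 0.9221 = 1.878 d.
L(t_c) = L₀ e^(−k_1 t_c) = 20.2 × 0.7545 = 15.24 mg/L, and at the critical point k_a D_c = k_1 L, so D_c = (0.150/0.641) × 15.24 = 3.567 mg/L.
x_c = v t_c = 1.19 m/s × 1.878 d × 86400 s/d = 193100 m ≈ 193 km.

t_c ≈ 1.88 d; D_c ≈ 3.57 mg/L; x_c ≈ 193 km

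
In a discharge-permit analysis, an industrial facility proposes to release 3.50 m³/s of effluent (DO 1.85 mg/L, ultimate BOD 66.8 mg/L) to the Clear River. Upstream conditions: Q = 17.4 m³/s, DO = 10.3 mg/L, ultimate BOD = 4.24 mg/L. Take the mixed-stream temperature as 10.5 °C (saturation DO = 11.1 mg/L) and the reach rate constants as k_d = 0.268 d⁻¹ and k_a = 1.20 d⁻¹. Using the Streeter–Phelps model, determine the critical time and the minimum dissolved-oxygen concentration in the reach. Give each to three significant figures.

Mixed DO = (17.4×10.3 + 3.50×1.85)/(17.4+3.50) = 185.7/20.90 = 8.885 mg/L.
Mixed L₀ = (17.4×4.24 + 3.50×66.8)/(20.90) = 307.6/20.90 = 14.72 mg/L.
Initial deficit D₀ = C_s − DO₀ = 11.1 − 8.885 = 2.215 mg/L.
t_c = (1/0.9320) ln[(1.20/0.268)(1 − 2.215×0.9320/(0.268×14.72))] = 1.073 × ln(2.134) = 0.8132 d.
D_c = (0.268/1.20) × 14.72 × e^(−0.268×0.8132) = 0.2233 × 14.72 × 0.8042 = 2.643 mg/L.
Minimum DO = 11.1 − 2.643 = 8.457 mg/L.

t_c ≈ 0.813 d; minimum DO ≈ 8.46 mg/L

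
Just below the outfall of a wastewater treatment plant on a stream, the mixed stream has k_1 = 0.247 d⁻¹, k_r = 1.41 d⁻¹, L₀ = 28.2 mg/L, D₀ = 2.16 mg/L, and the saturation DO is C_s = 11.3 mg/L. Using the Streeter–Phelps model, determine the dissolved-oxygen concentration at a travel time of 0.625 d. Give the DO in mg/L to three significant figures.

k_1 L₀/(k_r−k_1) = 0.247×28.2/(1.41−0.247) = 6.965/1.163 = 5.989 mg/L.
e^(−k_1 t) = e^(−0.247×0.6250) = 0.8570; e^(−k_r t) = e^(−1.41×0.6250) = 0.4143.
D = 5.989 × (0.8570 − 0.4143) + 2.16 × 0.4143 = 2.651 + 0.8948 = 3.546 mg/L.
DO = C_s − D = 11.3 − 3.546 = 7.754 mg/L.

DO ≈ 7.75 mg/L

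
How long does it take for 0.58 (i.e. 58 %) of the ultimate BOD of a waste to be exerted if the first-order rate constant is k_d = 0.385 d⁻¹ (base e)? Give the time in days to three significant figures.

t ≈ 2.25 d

y/L₀ = 1 − e^(−k_d t) = 0.58 ⇒ e^(−k_d t) = 0.420
t = −ln(0.420) / 0.385 = 0.8675 / 0.385 = 2.253 d.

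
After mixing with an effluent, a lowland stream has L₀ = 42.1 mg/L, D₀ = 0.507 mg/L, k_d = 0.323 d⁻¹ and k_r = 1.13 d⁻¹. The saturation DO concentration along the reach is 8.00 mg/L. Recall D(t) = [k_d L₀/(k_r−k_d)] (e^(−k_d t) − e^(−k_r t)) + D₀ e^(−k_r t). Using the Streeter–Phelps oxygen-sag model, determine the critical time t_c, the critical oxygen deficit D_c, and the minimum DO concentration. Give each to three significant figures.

t_c ≈ 1.51 d; D_c ≈ 7.38 mg/L; min DO ≈ 0.620 mg/L

At the critical point dD/dt = 0, so k_d L₀ e^(−k_d t) = k_r D. Substituting D(t) from the Streeter–Phelps equation and solving for t gives
t_c = ln[(k_r/k_d)(1 − D₀(k_r−k_d)/(k_d L₀))] / (k_r−k_d).
Here k_r−k_d = 0.8070 d⁻¹ and 1 − D₀(k_r−k_d)/(k_d L₀) = 1 − 0.507×0.8070/(0.323×42.1) = 0.9699, so
t_c = ln(3.498 × 0.9699) / 0.8070 = 1.222 / 0.8070 = 1.514 d.
L(t_c) = L₀ e^(−k_d t_c) = 42.1 × 0.6132 = 25.82 mg/L, and at the critical point k_r D_c = k_d L, so D_c = (0.323/1.13) × 25.82 = 7.380 mg/L.
Minimum DO = C_s − D_c = 8.00 − 7.380 = 0.6204 mg/L.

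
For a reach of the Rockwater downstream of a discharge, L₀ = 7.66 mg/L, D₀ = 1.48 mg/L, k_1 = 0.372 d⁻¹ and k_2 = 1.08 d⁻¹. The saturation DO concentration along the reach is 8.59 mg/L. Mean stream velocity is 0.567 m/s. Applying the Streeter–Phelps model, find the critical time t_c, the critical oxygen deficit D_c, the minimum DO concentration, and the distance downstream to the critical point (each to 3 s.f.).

t_c ≈ 0.858 d; D_c ≈ 1.92 mg/L; min DO ≈ 6.67 mg/L; x_c ≈ 42.0 km

t_c = [1/(k_2−k_1)] ln[(k_2/k_1)(1 − D₀(k_2−k_1)/(k_1 L₀))]
= [1/(1.08−0.372)] ln[(1.08/0.372)(1 − 1.48×0.7080/(0.372×7.66))]
= (1/0.7080) ln[2.903 × 0.6323] = 1.412 × ln(1.836) = 1.412 × 0.6074 = 0.8579 d.
L(t_c) = L₀ e^(−k_1 t_c) = 7.66 × 0.7268 = 5.567 mg/L, and at the critical point k_2 D_c = k_1 L, so D_c = (0.372/1.08) × 5.567 = 1.918 mg/L.
Minimum DO = C_s − D_c = 8.59 − 1.918 = 6.672 mg/L.
x_c = v t_c = 0.567 m/s × 0.8579 d × 86400 s/d = 42030 m ≈ 42.0 km.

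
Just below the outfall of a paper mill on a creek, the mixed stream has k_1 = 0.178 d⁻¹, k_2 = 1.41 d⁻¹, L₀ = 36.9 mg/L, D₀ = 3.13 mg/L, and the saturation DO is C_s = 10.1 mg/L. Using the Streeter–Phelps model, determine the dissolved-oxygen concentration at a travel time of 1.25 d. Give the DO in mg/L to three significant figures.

DO ≈ 6.21 mg/L

k_1 L₀/(k_2−k_1) = 0.178×36.9/(1.41−0.178) = 6.568/1.232 = 5.331 mg/L.
e^(−k_1 t) = e^(−0.178×1.250) = 0.8005; e^(−k_2 t) = e^(−1.41×1.250) = 0.1716.
D = 5.331 × (0.8005 − 0.1716) + 3.13 × 0.1716 = 3.353 + 0.5372 = 3.890 mg/L.
DO = C_s − D = 10.1 − 3.890 = 6.210 mg/L.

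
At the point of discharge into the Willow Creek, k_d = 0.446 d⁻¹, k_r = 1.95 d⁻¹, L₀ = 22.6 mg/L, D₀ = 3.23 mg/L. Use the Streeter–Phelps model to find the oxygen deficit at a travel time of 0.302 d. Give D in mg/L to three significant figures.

D ≈ 3.93 mg/L

k_d L₀/(k_r−k_d) = 0.446×22.6/(1.95−0.446) = 10.08/1.504 = 6.702 mg/L.
e^(−k_d t) = e^(−0.446×0.3020) = 0.8740; e^(−k_r t) = e^(−1.95×0.3020) = 0.5549.
D = 6.702 × (0.8740 − 0.5549) + 3.23 × 0.5549 = 2.138 + 1.792 = 3.931 mg/L.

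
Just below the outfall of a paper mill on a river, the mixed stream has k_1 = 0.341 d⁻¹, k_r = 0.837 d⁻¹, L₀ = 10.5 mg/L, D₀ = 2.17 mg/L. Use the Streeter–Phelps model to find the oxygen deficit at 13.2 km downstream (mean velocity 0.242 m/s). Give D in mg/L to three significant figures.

Travel time t = x/v = 13.2 km / (0.242 m/s) = 13200 m / 0.242 m/s = 54550 s = 0.6313 d.
k_1 L₀/(k_r−k_1) = 0.341×10.5/(0.837−0.341) = 3.581/0.4960 = 7.219 mg/L.
e^(−k_1 t) = e^(−0.341×0.6313) = 0.8063; e^(−k_r t) = e^(−0.837×0.6313) = 0.5895.
D = 7.219 × (0.8063 − 0.5895) + 2.17 × 0.5895 = 1.565 + 1.279 = 2.844 mg/L.

D ≈ 2.84 mg/L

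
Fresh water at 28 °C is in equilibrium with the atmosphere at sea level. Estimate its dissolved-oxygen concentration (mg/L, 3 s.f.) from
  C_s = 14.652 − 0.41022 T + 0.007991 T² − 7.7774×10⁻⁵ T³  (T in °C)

C_s = 14.652 − 0.41022×28 + 0.007991×28² − 7.7774×10⁻⁵×28³ = 7.723 mg/L.

C_s ≈ 7.72 mg/L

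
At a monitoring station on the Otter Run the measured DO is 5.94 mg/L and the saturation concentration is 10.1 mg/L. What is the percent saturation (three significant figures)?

58.8 % saturation

% saturation = C/C_s × 100 = 5.94/10.1 × 100 = 58.8 %.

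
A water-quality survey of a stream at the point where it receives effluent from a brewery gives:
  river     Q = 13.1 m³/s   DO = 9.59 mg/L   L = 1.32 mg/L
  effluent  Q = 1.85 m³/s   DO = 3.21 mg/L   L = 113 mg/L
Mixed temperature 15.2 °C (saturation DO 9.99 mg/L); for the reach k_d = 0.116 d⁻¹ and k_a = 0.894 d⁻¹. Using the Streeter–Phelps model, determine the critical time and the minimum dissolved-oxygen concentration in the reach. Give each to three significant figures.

t_c ≈ 1.66 d; minimum DO ≈ 8.37 mg/L

Mixed DO = (13.1×9.59 + 1.85×3.21)/(13.1+1.85) = 131.6/14.95 = 8.801 mg/L.
Mixed L₀ = (13.1×1.32 + 1.85×113)/(14.95) = 226.3/14.95 = 15.14 mg/L.
Initial deficit D₀ = C_s − DO₀ = 9.99 − 8.801 = 1.189 mg/L.
t_c = (1/0.7780) ln[(0.894/0.116)(1 − 1.189×0.7780/(0.116×15.14))] = 1.285 × ln(3.646) = 1.663 d.
D_c = (0.116/0.894) × 15.14 × e^(−0.116×1.663) = 0.1298 × 15.14 × 0.8246 = 1.620 mg/L.
Minimum DO = 9.99 − 1.620 = 8.370 mg/L.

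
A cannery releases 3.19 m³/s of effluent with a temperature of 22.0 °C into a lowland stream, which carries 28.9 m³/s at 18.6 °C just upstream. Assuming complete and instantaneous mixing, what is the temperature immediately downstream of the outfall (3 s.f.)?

Flow-weighted mixing: C = (Q_r C_r + Q_w C_w)/(Q_r + Q_w)
= (28.9×18.6 + 3.19×22.0)/(28.9 + 3.19) = 607.7/32.09 = 18.94 °C.

18.9 °C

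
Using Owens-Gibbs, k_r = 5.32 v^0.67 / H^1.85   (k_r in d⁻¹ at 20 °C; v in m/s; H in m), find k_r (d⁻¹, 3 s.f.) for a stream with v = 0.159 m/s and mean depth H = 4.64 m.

k_r ≈ 0.0907 d⁻¹

k_r = 5.32 × 0.159^0.67 / 4.64^1.85 = 5.32 × 0.2917 / 17.10 = 0.09074 d⁻¹.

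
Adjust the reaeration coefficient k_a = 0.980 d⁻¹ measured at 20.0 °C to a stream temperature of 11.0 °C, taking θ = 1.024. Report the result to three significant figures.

k_a ≈ 0.792 d⁻¹

k_a(T₂) = k_a(T₁) · θ^(T₂−T₁) = 0.980 × 1.024^(11.0−20.0)
= 0.980 × 1.024^-9.00 = 0.980 × 0.8078 = 0.7916 d⁻¹.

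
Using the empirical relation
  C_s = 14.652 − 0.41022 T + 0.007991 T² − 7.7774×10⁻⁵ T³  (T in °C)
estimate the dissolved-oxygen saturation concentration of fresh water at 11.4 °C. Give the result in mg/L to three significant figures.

C_s ≈ 10.9 mg/L

C_s = 14.652 − 0.41022×11.4 + 0.007991×11.4² − 7.7774×10⁻⁵×11.4³ = 10.90 mg/L.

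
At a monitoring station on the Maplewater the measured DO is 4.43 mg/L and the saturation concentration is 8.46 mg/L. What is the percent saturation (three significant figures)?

% saturation = C/C_s × 100 = 4.43/8.46 × 100 = 52.4 %.

52.4 % saturation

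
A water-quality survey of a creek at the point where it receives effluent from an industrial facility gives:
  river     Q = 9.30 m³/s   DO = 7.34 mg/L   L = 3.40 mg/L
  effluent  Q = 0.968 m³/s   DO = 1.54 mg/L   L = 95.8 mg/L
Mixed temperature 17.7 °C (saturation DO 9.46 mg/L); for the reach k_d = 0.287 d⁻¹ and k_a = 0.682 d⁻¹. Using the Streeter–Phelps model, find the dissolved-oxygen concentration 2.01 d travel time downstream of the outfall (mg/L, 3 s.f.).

Mixed DO = (9.30×7.34 + 0.968×1.54)/(9.30+0.968) = 69.75/10.27 = 6.793 mg/L.
Mixed L₀ = (9.30×3.40 + 0.968×95.8)/(10.27) = 124.4/10.27 = 12.11 mg/L.
Initial deficit D₀ = C_s − DO₀ = 9.46 − 6.793 = 2.667 mg/L.
D(2.01) = [0.287×12.11/(0.682−0.287)](e^(−0.287×2.01) − e^(−0.682×2.01)) + 2.667 e^(−0.682×2.01)
= 8.800 × (0.5617 − 0.2539) + 2.667 × 0.2539 = 3.385 mg/L.
DO = 9.46 − 3.385 = 6.075 mg/L.

DO ≈ 6.07 mg/L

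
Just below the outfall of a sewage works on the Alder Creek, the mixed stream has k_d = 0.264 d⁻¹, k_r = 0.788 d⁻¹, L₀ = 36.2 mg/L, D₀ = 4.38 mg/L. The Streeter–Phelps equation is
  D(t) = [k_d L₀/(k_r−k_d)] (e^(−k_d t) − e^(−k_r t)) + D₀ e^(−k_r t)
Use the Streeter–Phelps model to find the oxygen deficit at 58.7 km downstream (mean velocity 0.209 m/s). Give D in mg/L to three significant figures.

Travel time t = x/v = 58.7 km / (0.209 m/s) = 58700 m / 0.209 m/s = 280900 s = 3.251 d.
k_d L₀/(k_r−k_d) = 0.264×36.2/(0.788−0.264) = 9.557/0.5240 = 18.24 mg/L.
e^(−k_d t) = e^(−0.264×3.251) = 0.4239; e^(−k_r t) = e^(−0.788×3.251) = 0.07718.
D = 18.24 × (0.4239 − 0.07718) + 4.38 × 0.07718 = 6.324 + 0.3381 = 6.662 mg/L.

D ≈ 6.66 mg/L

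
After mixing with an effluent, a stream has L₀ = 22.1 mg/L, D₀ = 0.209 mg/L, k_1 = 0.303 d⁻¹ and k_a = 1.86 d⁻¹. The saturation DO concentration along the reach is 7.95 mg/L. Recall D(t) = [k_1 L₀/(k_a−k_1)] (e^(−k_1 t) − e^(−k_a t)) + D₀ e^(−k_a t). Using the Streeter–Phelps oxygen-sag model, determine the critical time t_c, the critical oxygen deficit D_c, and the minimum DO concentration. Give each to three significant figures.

t_c ≈ 1.13 d; D_c ≈ 2.55 mg/L; min DO ≈ 5.40 mg/L

At the critical point dD/dt = 0, so k_1 L₀ e^(−k_1 t) = k_a D. Substituting D(t) from the Streeter–Phelps equation and solving for t gives
t_c = ln[(k_a/k_1)(1 − D₀(k_a−k_1)/(k_1 L₀))] / (k_a−k_1).
Here k_a−k_1 = 1.557 d⁻¹ and 1 − D₀(k_a−k_1)/(k_1 L₀) = 1 − 0.209×1.557/(0.303×22.1) = 0.9514, so
t_c = ln(6.139 × 0.9514) / 1.557 = 1.765 / 1.557 = 1.133 d.
D_c = (k_1/k_a) L₀ e^(−k_1 t_c) = (0.303/1.86) × 22.1 × e^(−0.303×1.133) = 0.1629 × 22.1 × 0.7093 = 2.554 mg/L.
Minimum DO = C_s − D_c = 7.95 − 2.554 = 5.396 mg/L.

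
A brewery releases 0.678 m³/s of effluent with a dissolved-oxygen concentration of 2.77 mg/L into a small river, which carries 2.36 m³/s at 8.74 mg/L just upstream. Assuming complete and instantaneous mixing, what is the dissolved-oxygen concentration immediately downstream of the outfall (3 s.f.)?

7.41 mg/L

Flow-weighted mixing: C = (Q_r C_r + Q_w C_w)/(Q_r + Q_w)
= (2.36×8.74 + 0.678×2.77)/(2.36 + 0.678) = 22.50/3.038 = 7.408 mg/L.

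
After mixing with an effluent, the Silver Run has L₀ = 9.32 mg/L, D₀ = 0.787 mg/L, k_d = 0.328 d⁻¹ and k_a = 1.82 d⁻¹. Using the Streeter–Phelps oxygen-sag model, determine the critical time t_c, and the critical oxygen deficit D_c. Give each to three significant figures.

t_c ≈ 0.824 d; D_c ≈ 1.28 mg/L

At the critical point dD/dt = 0, so k_d L₀ e^(−k_d t) = k_a D. Substituting D(t) from the Streeter–Phelps equation and solving for t gives
t_c = ln[(k_a/k_d)(1 − D₀(k_a−k_d)/(k_d L₀))] / (k_a−k_d).
Here k_a−k_d = 1.492 d⁻¹ and 1 − D₀(k_a−k_d)/(k_d L₀) = 1 − 0.787×1.492/(0.328×9.32) = 0.6159, so
t_c = ln(5.549 × 0.6159) / 1.492 = 1.229 / 1.492 = 0.8237 d.
D_c = (k_d/k_a) L₀ e^(−k_d t_c) = (0.328/1.82) × 9.32 × e^(−0.328×0.8237) = 0.1802 × 9.32 × 0.7633 = 1.282 mg/L.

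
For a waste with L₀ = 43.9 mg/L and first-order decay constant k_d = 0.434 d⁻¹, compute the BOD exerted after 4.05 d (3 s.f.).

y_t = L₀(1 − e^(−k_d t)) = 43.9 × (1 − e^(−0.434×4.05))
= 43.9 × (1 − 0.1724) = 43.9 × 0.8276 = 36.33 mg/L.

y ≈ 36.3 mg/L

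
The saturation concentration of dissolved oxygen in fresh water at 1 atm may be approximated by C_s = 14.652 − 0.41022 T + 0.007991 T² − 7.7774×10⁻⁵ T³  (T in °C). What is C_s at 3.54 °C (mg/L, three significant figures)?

C_s = 14.652 − 0.41022×3.54 + 0.007991×3.54² − 7.7774×10⁻⁵×3.54³ = 13.30 mg/L.

C_s ≈ 13.3 mg/L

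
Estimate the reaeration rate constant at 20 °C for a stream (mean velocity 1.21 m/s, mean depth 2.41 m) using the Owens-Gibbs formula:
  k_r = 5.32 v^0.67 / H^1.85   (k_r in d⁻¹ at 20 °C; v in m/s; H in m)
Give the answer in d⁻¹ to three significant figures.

k_r = 5.32 × 1.21^0.67 / 2.41^1.85 = 5.32 × 1.136 / 5.090 = 1.188 d⁻¹.

k_r ≈ 1.19 d⁻¹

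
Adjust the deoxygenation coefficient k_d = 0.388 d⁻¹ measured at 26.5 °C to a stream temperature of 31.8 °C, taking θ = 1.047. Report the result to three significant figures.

k_d ≈ 0.495 d⁻¹

k_d(T₂) = k_d(T₁) · θ^(T₂−T₁) = 0.388 × 1.047^(31.8−26.5)
= 0.388 × 1.047^5.30 = 0.388 × 1.276 = 0.4949 d⁻¹.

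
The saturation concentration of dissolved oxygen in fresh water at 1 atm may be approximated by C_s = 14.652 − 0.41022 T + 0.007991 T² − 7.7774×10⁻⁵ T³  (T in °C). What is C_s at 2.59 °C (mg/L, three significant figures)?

C_s ≈ 13.6 mg/L

C_s = 14.652 − 0.41022×2.59 + 0.007991×2.59² − 7.7774×10⁻⁵×2.59³ = 13.64 mg/L.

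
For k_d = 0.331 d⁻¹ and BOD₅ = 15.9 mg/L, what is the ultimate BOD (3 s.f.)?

BOD₅ = L₀(1 − e^(−5k_d)) ⇒ L₀ = BOD₅ / (1 − e^(−5×0.331))
= 15.9 / (1 − 0.1911) = 15.9 / 0.8089 = 19.66 mg/L.

L₀ ≈ 19.7 mg/L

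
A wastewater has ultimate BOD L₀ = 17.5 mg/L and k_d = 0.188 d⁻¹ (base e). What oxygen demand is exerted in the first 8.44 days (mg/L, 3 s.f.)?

y_t = L₀(1 − e^(−k_d t)) = 17.5 × (1 − e^(−0.188×8.44))
= 17.5 × (1 − 0.2046) = 17.5 × 0.7954 = 13.92 mg/L.

y ≈ 13.9 mg/L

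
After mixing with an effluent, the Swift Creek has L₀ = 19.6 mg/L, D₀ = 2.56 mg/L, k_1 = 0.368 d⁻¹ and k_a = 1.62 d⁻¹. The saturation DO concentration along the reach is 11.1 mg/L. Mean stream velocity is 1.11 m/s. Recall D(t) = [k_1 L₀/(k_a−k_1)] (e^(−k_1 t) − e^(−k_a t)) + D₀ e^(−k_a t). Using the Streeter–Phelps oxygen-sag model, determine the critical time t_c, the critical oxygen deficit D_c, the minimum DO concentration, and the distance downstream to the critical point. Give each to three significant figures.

t_c ≈ 0.714 d; D_c ≈ 3.42 mg/L; min DO ≈ 7.68 mg/L; x_c ≈ 68.5 km

t_c = [1/(k_a−k_1)] ln[(k_a/k_1)(1 − D₀(k_a−k_1)/(k_1 L₀))]
= [1/(1.62−0.368)] ln[(1.62/0.368)(1 − 2.56×1.252/(0.368×19.6))]
= (1/1.252) ln[4.402 × 0.5556] = 0.7987 × ln(2.446) = 0.7987 × 0.8945 = 0.7144 d.
D_c = (k_1/k_a) L₀ e^(−k_1 t_c) = (0.368/1.62) × 19.6 × e^(−0.368×0.7144) = 0.2272 × 19.6 × 0.7688 = 3.423 mg/L.
Minimum DO = C_s − D_c = 11.1 − 3.423 = 7.677 mg/L.
x_c = v t_c = 1.11 m/s × 0.7144 d × 86400 s/d = 68520 m ≈ 68.5 km.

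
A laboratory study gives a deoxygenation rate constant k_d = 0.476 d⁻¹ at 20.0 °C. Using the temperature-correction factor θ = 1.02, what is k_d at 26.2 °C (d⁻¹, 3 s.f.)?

k_d ≈ 0.538 d⁻¹

k_d(T₂) = k_d(T₁) · θ^(T₂−T₁) = 0.476 × 1.02^(26.2−20.0)
= 0.476 × 1.02^6.20 = 0.476 × 1.131 = 0.5382 d⁻¹.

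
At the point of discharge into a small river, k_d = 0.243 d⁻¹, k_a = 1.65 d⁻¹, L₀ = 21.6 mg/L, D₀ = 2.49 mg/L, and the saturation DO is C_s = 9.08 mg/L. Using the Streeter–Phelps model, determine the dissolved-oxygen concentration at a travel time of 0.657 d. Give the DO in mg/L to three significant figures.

DO ≈ 6.32 mg/L

k_d L₀/(k_a−k_d) = 0.243×21.6/(1.65−0.243) = 5.249/1.407 = 3.730 mg/L.
e^(−k_d t) = e^(−0.243×0.6570) = 0.8524; e^(−k_a t) = e^(−1.65×0.6570) = 0.3382.
D = 3.730 × (0.8524 − 0.3382) + 2.49 × 0.3382 = 1.918 + 0.8422 = 2.760 mg/L.
DO = C_s − D = 9.08 − 2.760 = 6.320 mg/L.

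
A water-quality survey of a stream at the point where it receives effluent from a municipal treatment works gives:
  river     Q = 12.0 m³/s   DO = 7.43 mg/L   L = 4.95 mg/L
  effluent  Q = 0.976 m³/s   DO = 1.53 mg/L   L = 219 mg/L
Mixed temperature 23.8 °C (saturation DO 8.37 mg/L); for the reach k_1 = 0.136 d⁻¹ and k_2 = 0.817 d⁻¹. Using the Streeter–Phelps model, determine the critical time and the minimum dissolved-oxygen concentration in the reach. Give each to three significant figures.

t_c ≈ 2.05 d; minimum DO ≈ 5.72 mg/L

Mixed DO = (12.0×7.43 + 0.976×1.53)/(12.0+0.976) = 90.65/12.98 = 6.986 mg/L.
Mixed L₀ = (12.0×4.95 + 0.976×219)/(12.98) = 273.1/12.98 = 21.05 mg/L.
Initial deficit D₀ = C_s − DO₀ = 8.37 − 6.986 = 1.384 mg/L.
t_c = (1/0.6810) ln[(0.817/0.136)(1 − 1.384×0.6810/(0.136×21.05))] = 1.468 × ln(4.030) = 2.047 d.
D_c = (0.136/0.817) × 21.05 × e^(−0.136×2.047) = 0.1665 × 21.05 × 0.7570 = 2.653 mg/L.
Minimum DO = 8.37 − 2.653 = 5.717 mg/L.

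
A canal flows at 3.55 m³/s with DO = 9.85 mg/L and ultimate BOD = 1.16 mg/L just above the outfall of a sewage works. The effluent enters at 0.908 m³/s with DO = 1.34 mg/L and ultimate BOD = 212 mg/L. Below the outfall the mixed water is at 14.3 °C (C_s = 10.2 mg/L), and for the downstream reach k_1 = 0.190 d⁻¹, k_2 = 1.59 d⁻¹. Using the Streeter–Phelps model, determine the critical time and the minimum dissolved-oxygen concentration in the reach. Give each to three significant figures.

t_c ≈ 1.21 d; minimum DO ≈ 6.01 mg/L

Mixed DO = (3.55×9.85 + 0.908×1.34)/(3.55+0.908) = 36.18/4.458 = 8.117 mg/L.
Mixed L₀ = (3.55×1.16 + 0.908×212)/(4.458) = 196.6/4.458 = 44.10 mg/L.
Initial deficit D₀ = C_s − DO₀ = 10.2 − 8.117 = 2.083 mg/L.
t_c = (1/1.400) ln[(1.59/0.190)(1 − 2.083×1.400/(0.190×44.10))] = 0.7143 × ln(5.456) = 1.212 d.
D_c = (0.190/1.59) × 44.10 × e^(−0.190×1.212) = 0.1195 × 44.10 × 0.7943 = 4.186 mg/L.
Minimum DO = 10.2 − 4.186 = 6.014 mg/L.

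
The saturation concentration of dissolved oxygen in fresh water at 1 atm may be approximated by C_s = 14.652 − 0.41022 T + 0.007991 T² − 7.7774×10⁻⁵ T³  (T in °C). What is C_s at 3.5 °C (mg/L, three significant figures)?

C_s ≈ 13.3 mg/L

C_s = 14.652 − 0.41022×3.5 + 0.007991×3.5² − 7.7774×10⁻⁵×3.5³ = 13.31 mg/L.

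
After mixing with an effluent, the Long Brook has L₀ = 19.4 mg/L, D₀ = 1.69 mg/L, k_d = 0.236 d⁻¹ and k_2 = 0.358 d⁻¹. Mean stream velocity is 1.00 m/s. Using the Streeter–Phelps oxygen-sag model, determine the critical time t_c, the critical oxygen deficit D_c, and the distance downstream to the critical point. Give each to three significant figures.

t_c ≈ 3.04 d; D_c ≈ 6.24 mg/L; x_c ≈ 262 km

With k_2/k_d = 1.517 and 1 − D₀(k_2−k_d)/(k_d L₀) = 0.9550,
t_c = ln(1.517 × 0.9550) / (0.358 − 0.236) = ln(1.449) / 0.1220 = 0.3706/0.1220 = 3.038 d.
L(t_c) = L₀ e^(−k_d t_c) = 19.4 × 0.4882 = 9.472 mg/L, and at the critical point k_2 D_c = k_d L, so D_c = (0.236/0.358) × 9.472 = 6.244 mg/L.
x_c = v t_c = 1.00 m/s × 3.038 d × 86400 s/d = 262500 m ≈ 262 km.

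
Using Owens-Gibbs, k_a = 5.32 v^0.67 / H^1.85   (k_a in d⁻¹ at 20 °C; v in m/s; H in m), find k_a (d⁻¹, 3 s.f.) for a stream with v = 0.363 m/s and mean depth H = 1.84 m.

k_a ≈ 0.873 d⁻¹

k_a = 5.32 × 0.363^0.67 / 1.84^1.85 = 5.32 × 0.5072 / 3.090 = 0.8732 d⁻¹.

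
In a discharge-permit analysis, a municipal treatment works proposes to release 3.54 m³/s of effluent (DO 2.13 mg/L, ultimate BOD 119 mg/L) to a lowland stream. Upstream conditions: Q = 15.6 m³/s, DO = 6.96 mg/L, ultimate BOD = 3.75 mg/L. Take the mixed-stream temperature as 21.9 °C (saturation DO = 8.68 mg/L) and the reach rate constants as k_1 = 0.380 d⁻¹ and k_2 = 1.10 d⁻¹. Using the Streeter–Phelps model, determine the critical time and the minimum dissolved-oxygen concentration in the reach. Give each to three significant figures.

t_c ≈ 1.17 d; minimum DO ≈ 3.13 mg/L

Mixed DO = (15.6×6.96 + 3.54×2.13)/(15.6+3.54) = 116.1/19.14 = 6.067 mg/L.
Mixed L₀ = (15.6×3.75 + 3.54×119)/(19.14) = 479.8/19.14 = 25.07 mg/L.
Initial deficit D₀ = C_s − DO₀ = 8.68 − 6.067 = 2.613 mg/L.
t_c = (1/0.7200) ln[(1.10/0.380)(1 − 2.613×0.7200/(0.380×25.07))] = 1.389 × ln(2.323) = 1.171 d.
D_c = (0.380/1.10) × 25.07 × e^(−0.380×1.171) = 0.3455 × 25.07 × 0.6409 = 5.550 mg/L.
Minimum DO = 8.68 − 5.550 = 3.130 mg/L.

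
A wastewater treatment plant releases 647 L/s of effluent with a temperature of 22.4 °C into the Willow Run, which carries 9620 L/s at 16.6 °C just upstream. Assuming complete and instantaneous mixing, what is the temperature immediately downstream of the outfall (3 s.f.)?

17.0 °C

Flow-weighted mixing: C = (Q_r C_r + Q_w C_w)/(Q_r + Q_w)
= (9620×16.6 + 647×22.4)/(9620 + 647) = 174200/10270 = 16.97 °C.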